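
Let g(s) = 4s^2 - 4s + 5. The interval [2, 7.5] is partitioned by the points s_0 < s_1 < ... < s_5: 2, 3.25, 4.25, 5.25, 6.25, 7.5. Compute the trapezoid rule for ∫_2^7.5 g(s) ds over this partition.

Subinterval widths: 1.25, 1, 1, 1, 1.25.
g(2) = 13, g(3.25) = 34.25, g(4.25) = 60.25, g(5.25) = 94.25, g(6.25) = 136.25, g(7.5) = 200.
On each subinterval the trapezoid contributes (Δs_i/2)·[g(s_{i-1}) + g(s_i)].
Sum = 479.4375.

479.4375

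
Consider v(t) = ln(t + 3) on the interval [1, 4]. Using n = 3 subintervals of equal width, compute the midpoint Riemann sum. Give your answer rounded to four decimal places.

5.0806

Δt = (4 − 1)/3 = 1.
Midpoints: 1.5, 2.5, 3.5.
v(1.5) ≈ 1.5041, v(2.5) ≈ 1.7047, v(3.5) ≈ 1.8718.
Sum = Δt · [v(1.5) + v(2.5) + v(3.5)].
Sum ≈ 5.0806.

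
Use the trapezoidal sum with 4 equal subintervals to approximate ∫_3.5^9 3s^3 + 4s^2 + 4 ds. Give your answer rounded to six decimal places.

5849.454102

Δs = (9 − 3.5)/4 = 1.375.
f(3.5) = 181.625, f(4.875) = 228677/512, f(6.25) = 892.671875, f(7.625) = 802063/512, f(9) = 2515.
T_4 = (Δs/2)·[f(s_0) + 2f(s_1) + 2f(s_2) + 2f(s_3) + f(s_4)].
Sum ≈ 5849.454102.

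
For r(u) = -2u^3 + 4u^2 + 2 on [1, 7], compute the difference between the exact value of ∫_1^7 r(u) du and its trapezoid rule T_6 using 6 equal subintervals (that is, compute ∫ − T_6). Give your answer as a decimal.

Exact integral: ∫_1^7 r(u) du = -732.
T_6 = -752.
Error = -732 − (-752) = 20.

20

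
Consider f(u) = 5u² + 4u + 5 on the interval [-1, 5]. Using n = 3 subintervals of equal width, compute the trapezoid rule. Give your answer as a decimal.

308

Δu = (5 − (-1))/3 = 2.
f(-1) = 6, f(1) = 14, f(3) = 62, f(5) = 150.
T_3 = (Δu/2)·[f(u_0) + 2f(u_1) + 2f(u_2) + f(u_3)].
Sum = 308.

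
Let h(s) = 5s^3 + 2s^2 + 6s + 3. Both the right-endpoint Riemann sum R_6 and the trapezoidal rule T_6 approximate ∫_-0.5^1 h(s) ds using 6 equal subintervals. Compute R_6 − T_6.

R_6 = 10.77734375.
T_6 = 8.76171875.
R_6 − T_6 = 2.015625.

2.015625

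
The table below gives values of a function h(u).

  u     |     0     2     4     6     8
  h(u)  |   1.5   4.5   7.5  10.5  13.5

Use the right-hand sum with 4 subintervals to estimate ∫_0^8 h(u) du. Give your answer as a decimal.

Δu = 2.
Sum = 2·[4.5 + 7.5 + 10.5 + 13.5] = 72.

72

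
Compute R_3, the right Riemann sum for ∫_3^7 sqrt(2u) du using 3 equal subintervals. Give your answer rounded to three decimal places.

Δu = (7 − 3)/3 = 4/3.
Right endpoints: 13/3, 17/3, 7.
f(13/3) ≈ 2.944, f(17/3) ≈ 3.367, f(7) ≈ 3.742.
Sum = Δu · [f(13/3) + f(17/3) + f(7)].
Sum ≈ 13.403.

13.403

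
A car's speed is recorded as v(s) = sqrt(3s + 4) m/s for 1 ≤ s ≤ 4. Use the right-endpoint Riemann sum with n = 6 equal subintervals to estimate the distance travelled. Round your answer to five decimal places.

10.44118

Δs = (4 − 1)/6 = 0.5.
Right endpoints: 1.5, 2, 2.5, 3, 3.5, 4.
v(1.5) ≈ 2.91548, v(2) ≈ 3.16228, v(2.5) ≈ 3.39116, v(3) ≈ 3.60555, v(3.5) ≈ 3.80789, v(4) ≈ 4.00000.
Sum = Δs · [v(1.5) + v(2) + v(2.5) + ...].
Sum ≈ 10.44118.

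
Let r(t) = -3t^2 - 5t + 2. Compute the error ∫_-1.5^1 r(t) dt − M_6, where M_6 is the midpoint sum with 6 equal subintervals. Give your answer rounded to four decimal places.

-0.1085

Exact integral: ∫_-1.5^1 r(t) dt = 3.75.
M_6 ≈ 3.858507.
Error ≈ 3.75 − 3.858507 ≈ -0.1085.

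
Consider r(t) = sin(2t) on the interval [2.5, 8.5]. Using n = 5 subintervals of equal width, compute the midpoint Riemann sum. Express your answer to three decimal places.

0.360

Δt = (8.5 − 2.5)/5 = 1.2.
Midpoints: 3.1, 4.3, 5.5, 6.7, 7.9.
r(3.1) ≈ -0.083, r(4.3) ≈ 0.734, r(5.5) ≈ -1.000, r(6.7) ≈ 0.740, r(7.9) ≈ -0.092.
Sum = Δt · [r(3.1) + r(4.3) + r(5.5) + r(6.7) + r(7.9)].
Sum ≈ 0.360.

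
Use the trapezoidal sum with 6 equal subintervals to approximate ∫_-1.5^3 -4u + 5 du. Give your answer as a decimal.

9

Δu = (3 − (-1.5))/6 = 0.75.
f(-1.5) = 11, f(-0.75) = 8, f(0) = 5, f(0.75) = 2, f(1.5) = -1, f(2.25) = -4, f(3) = -7.
T_6 = (Δu/2)·[f(u_0) + 2f(u_1) + ... + 2f(u_{5}) + f(u_6)].
Sum = 9.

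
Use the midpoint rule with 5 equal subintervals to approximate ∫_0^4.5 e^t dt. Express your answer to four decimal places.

86.0823

Δt = (4.5 − 0)/5 = 0.9.
Midpoints: 0.45, 1.35, 2.25, 3.15, 4.05.
f(0.45) ≈ 1.5683, f(1.35) ≈ 3.8574, f(2.25) ≈ 9.4877, f(3.15) ≈ 23.3361, f(4.05) ≈ 57.3975.
Sum = Δt · [f(0.45) + f(1.35) + f(2.25) + f(3.15) + f(4.05)].
Sum ≈ 86.0823.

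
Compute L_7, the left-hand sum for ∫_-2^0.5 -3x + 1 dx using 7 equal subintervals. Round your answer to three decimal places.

9.464

Δx = (0.5 − (-2))/7 = 5/14.
Left endpoints: -2, -23/14, -9/7, -13/14, -4/7, -3/14, 1/7.
f(-2) = 7, f(-23/14) = 83/14, f(-9/7) = 34/7, f(-13/14) = 53/14, f(-4/7) = 19/7, f(-3/14) = 23/14, f(1/7) = 4/7.
Sum = Δx · [f(-2) + f(-23/14) + f(-9/7) + ...].
Sum ≈ 9.464.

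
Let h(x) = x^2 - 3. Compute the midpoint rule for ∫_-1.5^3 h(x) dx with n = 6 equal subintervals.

-3.5859375

Δx = (3 − (-1.5))/6 = 0.75.
Midpoints: -1.125, -0.375, 0.375, 1.125, 1.875, 2.625.
h(-1.125) = -1.734375, h(-0.375) = -2.859375, h(0.375) = -2.859375, h(1.125) = -1.734375, h(1.875) = 0.515625, h(2.625) = 3.890625.
Sum = Δx · [h(-1.125) + h(-0.375) + h(0.375) + ...].
Sum = -3.5859375.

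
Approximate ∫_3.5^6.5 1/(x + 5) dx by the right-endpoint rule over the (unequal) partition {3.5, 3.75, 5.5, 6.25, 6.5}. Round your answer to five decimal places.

Subinterval widths: 0.25, 1.75, 0.75, 0.25.
Right endpoints: 3.75, 5.5, 6.25, 6.5.
f(3.75) = 4/35, f(5.5) = 2/21, f(6.25) = 4/45, f(6.5) = 2/23.
Sum = Σ Δx_i · f(x_i).
Sum ≈ 0.28364.

0.28364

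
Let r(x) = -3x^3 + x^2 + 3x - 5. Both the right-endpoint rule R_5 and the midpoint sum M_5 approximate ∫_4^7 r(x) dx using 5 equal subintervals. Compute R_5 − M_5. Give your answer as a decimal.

-251.595

R_5 = -1728.48.
M_5 = -1476.885.
R_5 − M_5 = -251.595.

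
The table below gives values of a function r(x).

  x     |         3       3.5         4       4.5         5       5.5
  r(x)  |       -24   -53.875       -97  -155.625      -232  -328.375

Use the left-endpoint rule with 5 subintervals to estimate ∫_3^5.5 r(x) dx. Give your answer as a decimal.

-281.25

Δx = 0.5.
Sum = 0.5·[(-24) + (-53.875) + (-97) + (-155.625) + (-232)] = -281.25.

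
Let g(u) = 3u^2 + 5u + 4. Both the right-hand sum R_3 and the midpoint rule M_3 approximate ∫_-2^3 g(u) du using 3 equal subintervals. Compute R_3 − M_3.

R_3 ≈ 107.7777778.
M_3 ≈ 64.0277778.
R_3 − M_3 = 43.75.

43.75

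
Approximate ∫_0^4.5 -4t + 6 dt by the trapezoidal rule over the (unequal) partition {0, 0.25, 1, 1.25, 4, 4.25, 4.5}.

Subinterval widths: 0.25, 0.75, 0.25, 2.75, 0.25, 0.25.
f(0) = 6, f(0.25) = 5, f(1) = 2, f(1.25) = 1, f(4) = -10, f(4.25) = -11, f(4.5) = -12.
On each subinterval the trapezoid contributes (Δt_i/2)·[f(t_{i-1}) + f(t_i)].
Sum = -13.5.

-13.5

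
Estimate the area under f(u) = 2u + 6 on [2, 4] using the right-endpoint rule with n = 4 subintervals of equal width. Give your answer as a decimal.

25

Δu = (4 − 2)/4 = 0.5.
Right endpoints: 2.5, 3, 3.5, 4.
f(2.5) = 11, f(3) = 12, f(3.5) = 13, f(4) = 14.
Sum = Δu · [f(2.5) + f(3) + f(3.5) + f(4)].
Sum = 25.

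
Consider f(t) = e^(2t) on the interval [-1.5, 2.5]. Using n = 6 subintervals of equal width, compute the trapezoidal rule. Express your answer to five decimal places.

Δt = (2.5 − (-1.5))/6 = 2/3.
f(-1.5) ≈ 0.04979, f(-5/6) ≈ 0.18888, f(-1/6) ≈ 0.71653, f(0.5) ≈ 2.71828, f(7/6) ≈ 10.31226, f(11/6) ≈ 39.12128, f(2.5) ≈ 148.41316.
T_6 = (Δt/2)·[f(t_0) + 2f(t_1) + ... + 2f(t_{5}) + f(t_6)].
Sum ≈ 84.85914.

84.85914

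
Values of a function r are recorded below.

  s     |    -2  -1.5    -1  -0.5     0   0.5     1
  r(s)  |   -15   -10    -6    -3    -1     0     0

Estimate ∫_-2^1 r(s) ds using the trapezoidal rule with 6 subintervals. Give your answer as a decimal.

Δs = 0.5.
T_6 = (0.5/2)·[(-15) + 2·(-10) + 2·(-6) + 2·(-3) + 2·(-1) + 2·0 + 0] = -13.75.

-13.75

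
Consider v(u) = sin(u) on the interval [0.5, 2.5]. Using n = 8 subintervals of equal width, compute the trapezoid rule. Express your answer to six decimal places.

1.669974

Δu = (2.5 − 0.5)/8 = 0.25.
v(0.5) ≈ 0.479426, v(0.75) ≈ 0.681639, v(1) ≈ 0.841471, v(1.25) ≈ 0.948985, v(1.5) ≈ 0.997495, v(1.75) ≈ 0.983986, v(2) ≈ 0.909297, v(2.25) ≈ 0.778073, v(2.5) ≈ 0.598472.
T_8 = (Δu/2)·[v(u_0) + 2v(u_1) + ... + 2v(u_{7}) + v(u_8)].
Sum ≈ 1.669974.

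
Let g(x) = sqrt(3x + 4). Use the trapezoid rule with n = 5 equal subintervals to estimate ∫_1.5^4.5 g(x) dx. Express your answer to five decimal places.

10.75671

Δx = (4.5 − 1.5)/5 = 0.6.
g(1.5) ≈ 2.91548, g(2.1) ≈ 3.20936, g(2.7) ≈ 3.47851, g(3.3) ≈ 3.72827, g(3.9) ≈ 3.96232, g(4.5) ≈ 4.18330.
T_5 = (Δx/2)·[g(x_0) + 2g(x_1) + ... + 2g(x_{4}) + g(x_5)].
Sum ≈ 10.75671.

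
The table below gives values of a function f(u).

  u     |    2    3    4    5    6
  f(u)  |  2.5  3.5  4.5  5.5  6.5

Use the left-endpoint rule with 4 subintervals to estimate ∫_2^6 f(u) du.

Δu = 1.
Sum = 1·[2.5 + 3.5 + 4.5 + 5.5] = 16.

16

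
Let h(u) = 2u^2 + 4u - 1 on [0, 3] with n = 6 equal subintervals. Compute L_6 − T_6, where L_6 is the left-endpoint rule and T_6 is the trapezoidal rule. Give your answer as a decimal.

-7.5

L_6 = 25.75.
T_6 = 33.25.
L_6 − T_6 = -7.5.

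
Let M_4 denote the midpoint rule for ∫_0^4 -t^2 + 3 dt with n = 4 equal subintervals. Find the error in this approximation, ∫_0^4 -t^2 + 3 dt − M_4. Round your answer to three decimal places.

Exact integral: ∫_0^4 f(t) dt ≈ -9.33333.
M_4 = -9.
Error ≈ -9.33333 − (-9) ≈ -0.333.

-0.333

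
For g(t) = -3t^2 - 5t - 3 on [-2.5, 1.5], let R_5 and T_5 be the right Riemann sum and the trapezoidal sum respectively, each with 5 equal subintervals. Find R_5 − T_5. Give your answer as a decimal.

R_5 = -25.48.
T_5 = -22.28.
R_5 − T_5 = -3.2.

-3.2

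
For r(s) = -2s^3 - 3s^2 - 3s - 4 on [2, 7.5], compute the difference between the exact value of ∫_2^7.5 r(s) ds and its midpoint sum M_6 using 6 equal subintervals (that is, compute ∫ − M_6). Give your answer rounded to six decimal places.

-12.131510

Exact integral: ∫_2^7.5 r(s) ds = -2088.28125.
M_6 ≈ -2076.14973958.
Error ≈ -2088.28125 − (-2076.14973958) ≈ -12.131510.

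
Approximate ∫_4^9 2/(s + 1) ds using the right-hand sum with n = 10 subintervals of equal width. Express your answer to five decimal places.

1.33754

Δs = (9 − 4)/10 = 0.5.
Right endpoints: 4.5, 5, 5.5, 6, 6.5, 7, 7.5, 8, 8.5, 9.
f(4.5) = 4/11, f(5) = 1/3, f(5.5) = 4/13, f(6) = 2/7, f(6.5) = 4/15, f(7) = 0.25, f(7.5) = 4/17, f(8) = 2/9, f(8.5) = 4/19, f(9) = 0.2.
Sum = Δs · [f(4.5) + f(5) + f(5.5) + ...].
Sum ≈ 1.33754.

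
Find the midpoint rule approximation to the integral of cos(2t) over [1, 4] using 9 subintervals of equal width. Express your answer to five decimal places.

0.04078

Δt = (4 − 1)/9 = 1/3.
Midpoints: 7/6, 1.5, 11/6, 13/6, 2.5, 17/6, 19/6, 3.5, 23/6.
f(7/6) ≈ -0.69076, f(1.5) ≈ -0.98999, f(11/6) ≈ -0.86529, f(13/6) ≈ -0.37004, f(2.5) ≈ 0.28366, f(17/6) ≈ 0.81590, f(19/6) ≈ 0.99874, f(3.5) ≈ 0.75390, f(23/6) ≈ 0.18622.
Sum = Δt · [f(7/6) + f(1.5) + f(11/6) + ...].
Sum ≈ 0.04078.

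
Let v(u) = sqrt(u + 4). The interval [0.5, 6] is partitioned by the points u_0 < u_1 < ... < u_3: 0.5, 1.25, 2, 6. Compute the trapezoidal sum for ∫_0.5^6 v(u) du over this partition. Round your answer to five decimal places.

Subinterval widths: 0.75, 0.75, 4.
v(0.5) ≈ 2.12132, v(1.25) ≈ 2.29129, v(2) ≈ 2.44949, v(6) ≈ 3.16228.
On each subinterval the trapezoid contributes (Δu_i/2)·[v(u_{i-1}) + v(u_i)].
Sum ≈ 14.65605.

14.65605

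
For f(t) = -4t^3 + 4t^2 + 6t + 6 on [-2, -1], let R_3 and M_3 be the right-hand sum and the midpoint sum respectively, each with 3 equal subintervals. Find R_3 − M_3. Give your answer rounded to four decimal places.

R_3 ≈ 16.074074.
M_3 ≈ 21.129630.
R_3 − M_3 ≈ -5.0556.

-5.0556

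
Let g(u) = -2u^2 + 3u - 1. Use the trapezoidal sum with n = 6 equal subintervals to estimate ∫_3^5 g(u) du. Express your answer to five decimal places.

Δu = (5 − 3)/6 = 1/3.
g(3) = -10, g(10/3) = -119/9, g(11/3) = -152/9, g(4) = -21, g(13/3) = -230/9, g(14/3) = -275/9, g(5) = -36.
T_6 = (Δu/2)·[g(u_0) + 2g(u_1) + ... + 2g(u_{5}) + g(u_6)].
Sum ≈ -43.40741.

-43.40741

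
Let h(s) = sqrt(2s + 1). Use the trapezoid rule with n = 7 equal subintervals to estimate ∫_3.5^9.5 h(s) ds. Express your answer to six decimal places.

Δs = (9.5 − 3.5)/7 = 6/7.
h(3.5) ≈ 2.828427, h(61/14) ≈ 3.116775, h(73/14) ≈ 3.380617, h(85/14) ≈ 3.625308, h(97/14) ≈ 3.854496, h(109/14) ≈ 4.070802, h(121/14) ≈ 4.276180, h(9.5) ≈ 4.472136.
T_7 = (Δs/2)·[h(s_0) + 2h(s_1) + ... + 2h(s_{6}) + h(s_7)].
Sum ≈ 22.263823.

22.263823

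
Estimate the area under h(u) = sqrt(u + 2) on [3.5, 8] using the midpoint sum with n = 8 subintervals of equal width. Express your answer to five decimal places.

Δu = (8 − 3.5)/8 = 0.5625.
Midpoints: 3.78125, 4.34375, 4.90625, 5.46875, 6.03125, 6.59375, 7.15625, 7.71875.
h(3.78125) ≈ 2.40442, h(4.34375) ≈ 2.51868, h(4.90625) ≈ 2.62797, h(5.46875) ≈ 2.73290, h(6.03125) ≈ 2.83395, h(6.59375) ≈ 2.93151, h(7.15625) ≈ 3.02593, h(7.71875) ≈ 3.11749.
Sum = Δu · [h(3.78125) + h(4.34375) + h(4.90625) + ...].
Sum ≈ 12.48348.

12.48348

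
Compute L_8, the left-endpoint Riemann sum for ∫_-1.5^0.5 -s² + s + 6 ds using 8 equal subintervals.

9.3125

Δs = (0.5 − (-1.5))/8 = 0.25.
Left endpoints: -1.5, -1.25, -1, -0.75, -0.5, -0.25, 0, 0.25.
f(-1.5) = 2.25, f(-1.25) = 3.1875, f(-1) = 4, f(-0.75) = 4.6875, f(-0.5) = 5.25, f(-0.25) = 5.6875, f(0) = 6, f(0.25) = 6.1875.
Sum = Δs · [f(-1.5) + f(-1.25) + f(-1) + ...].
Sum = 9.3125.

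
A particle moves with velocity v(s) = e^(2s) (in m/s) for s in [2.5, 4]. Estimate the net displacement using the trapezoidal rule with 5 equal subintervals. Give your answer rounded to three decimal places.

1458.508

Δs = (4 − 2.5)/5 = 0.3.
v(2.5) ≈ 148.413, v(2.8) ≈ 270.426, v(3.1) ≈ 492.749, v(3.4) ≈ 897.847, v(3.7) ≈ 1635.984, v(4) ≈ 2980.958.
T_5 = (Δs/2)·[v(s_0) + 2v(s_1) + ... + 2v(s_{4}) + v(s_5)].
Sum ≈ 1458.508.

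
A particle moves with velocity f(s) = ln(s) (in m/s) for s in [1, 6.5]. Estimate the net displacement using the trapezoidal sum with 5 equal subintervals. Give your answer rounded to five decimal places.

Δs = (6.5 − 1)/5 = 1.1.
f(1) ≈ 0.00000, f(2.1) ≈ 0.74194, f(3.2) ≈ 1.16315, f(4.3) ≈ 1.45862, f(5.4) ≈ 1.68640, f(6.5) ≈ 1.87180.
T_5 = (Δs/2)·[f(s_0) + 2f(s_1) + ... + 2f(s_{4}) + f(s_5)].
Sum ≈ 6.58460.

6.58460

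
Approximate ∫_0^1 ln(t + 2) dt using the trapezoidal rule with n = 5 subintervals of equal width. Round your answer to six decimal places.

0.908987

Δt = (1 − 0)/5 = 0.2.
f(0) ≈ 0.693147, f(0.2) ≈ 0.788457, f(0.4) ≈ 0.875469, f(0.6) ≈ 0.955511, f(0.8) ≈ 1.029619, f(1) ≈ 1.098612.
T_5 = (Δt/2)·[f(t_0) + 2f(t_1) + ... + 2f(t_{4}) + f(t_5)].
Sum ≈ 0.908987.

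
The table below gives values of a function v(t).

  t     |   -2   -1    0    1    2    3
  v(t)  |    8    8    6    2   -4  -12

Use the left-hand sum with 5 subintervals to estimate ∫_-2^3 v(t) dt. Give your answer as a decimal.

20

Δt = 1.
Sum = 1·[8 + 8 + 6 + 2 + (-4)] = 20.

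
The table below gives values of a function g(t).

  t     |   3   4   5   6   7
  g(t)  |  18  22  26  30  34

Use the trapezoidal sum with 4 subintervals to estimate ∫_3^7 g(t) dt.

104

Δt = 1.
T_4 = (1/2)·[18 + 2·22 + 2·26 + 2·30 + 34] = 104.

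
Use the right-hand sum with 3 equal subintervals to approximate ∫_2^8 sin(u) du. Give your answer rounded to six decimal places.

-0.093719

Δu = (8 − 2)/3 = 2.
Right endpoints: 4, 6, 8.
f(4) ≈ -0.756802, f(6) ≈ -0.279415, f(8) ≈ 0.989358.
Sum = Δu · [f(4) + f(6) + f(8)].
Sum ≈ -0.093719.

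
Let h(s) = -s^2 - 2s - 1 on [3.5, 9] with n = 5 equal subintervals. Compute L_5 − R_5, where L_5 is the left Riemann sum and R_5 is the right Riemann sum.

L_5 = -260.205.
R_5 = -347.93.
L_5 − R_5 = 87.725.

87.725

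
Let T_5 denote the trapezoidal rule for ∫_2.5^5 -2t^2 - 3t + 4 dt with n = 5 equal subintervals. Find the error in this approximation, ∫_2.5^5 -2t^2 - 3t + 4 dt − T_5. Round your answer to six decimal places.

Exact integral: ∫_2.5^5 f(t) dt ≈ -91.04166667.
T_5 = -91.25.
Error ≈ -91.04166667 − (-91.25) ≈ 0.208333.

0.208333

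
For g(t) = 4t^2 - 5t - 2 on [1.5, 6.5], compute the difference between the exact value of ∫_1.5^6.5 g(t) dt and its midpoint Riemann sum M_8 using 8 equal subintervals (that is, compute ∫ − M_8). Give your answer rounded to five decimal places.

Exact integral: ∫_1.5^6.5 g(t) dt ≈ 251.6666667.
M_8 = 251.015625.
Error ≈ 251.6666667 − 251.015625 ≈ 0.65104.

0.65104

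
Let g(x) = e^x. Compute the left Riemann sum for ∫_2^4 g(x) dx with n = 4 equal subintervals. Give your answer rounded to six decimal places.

36.386269

Δx = (4 − 2)/4 = 0.5.
Left endpoints: 2, 2.5, 3, 3.5.
g(2) ≈ 7.389056, g(2.5) ≈ 12.182494, g(3) ≈ 20.085537, g(3.5) ≈ 33.115452.
Sum = Δx · [g(2) + g(2.5) + g(3) + g(3.5)].
Sum ≈ 36.386269.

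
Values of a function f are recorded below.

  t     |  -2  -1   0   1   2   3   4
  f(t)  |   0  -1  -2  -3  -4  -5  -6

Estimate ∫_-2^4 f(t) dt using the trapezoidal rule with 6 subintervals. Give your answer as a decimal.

Δt = 1.
T_6 = (1/2)·[0 + 2·(-1) + 2·(-2) + 2·(-3) + 2·(-4) + 2·(-5) + (-6)] = -18.

-18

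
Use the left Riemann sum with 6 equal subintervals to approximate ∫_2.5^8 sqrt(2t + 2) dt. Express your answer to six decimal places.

Δt = (8 − 2.5)/6 = 11/12.
Left endpoints: 2.5, 41/12, 13/3, 5.25, 37/6, 85/12.
f(2.5) ≈ 2.645751, f(41/12) ≈ 2.972092, f(13/3) ≈ 3.265986, f(5.25) ≈ 3.535534, f(37/6) ≈ 3.785939, f(85/12) ≈ 4.020779.
Sum = Δt · [f(2.5) + f(41/12) + f(13/3) + ...].
Sum ≈ 18.540575.

18.540575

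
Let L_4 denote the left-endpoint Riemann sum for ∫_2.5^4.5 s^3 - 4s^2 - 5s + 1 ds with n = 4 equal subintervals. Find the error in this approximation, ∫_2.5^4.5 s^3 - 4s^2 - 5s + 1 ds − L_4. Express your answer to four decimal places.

1.8333

Exact integral: ∫_2.5^4.5 f(s) ds ≈ -40.916667.
L_4 = -42.75.
Error ≈ -40.916667 − (-42.75) ≈ 1.8333.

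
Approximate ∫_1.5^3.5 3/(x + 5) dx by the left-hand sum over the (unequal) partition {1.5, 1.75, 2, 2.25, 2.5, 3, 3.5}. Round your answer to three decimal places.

0.825

Subinterval widths: 0.25, 0.25, 0.25, 0.25, 0.5, 0.5.
Left endpoints: 1.5, 1.75, 2, 2.25, 2.5, 3.
f(1.5) = 6/13, f(1.75) = 4/9, f(2) = 3/7, f(2.25) = 12/29, f(2.5) = 0.4, f(3) = 0.375.
Sum = Σ Δx_i · f(x_i).
Sum ≈ 0.825.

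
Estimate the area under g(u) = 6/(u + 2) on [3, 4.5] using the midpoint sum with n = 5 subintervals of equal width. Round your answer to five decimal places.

1.57382

Δu = (4.5 − 3)/5 = 0.3.
Midpoints: 3.15, 3.45, 3.75, 4.05, 4.35.
g(3.15) = 120/103, g(3.45) = 120/109, g(3.75) = 24/23, g(4.05) = 120/121, g(4.35) = 120/127.
Sum = Δu · [g(3.15) + g(3.45) + g(3.75) + g(4.05) + g(4.35)].
Sum ≈ 1.57382.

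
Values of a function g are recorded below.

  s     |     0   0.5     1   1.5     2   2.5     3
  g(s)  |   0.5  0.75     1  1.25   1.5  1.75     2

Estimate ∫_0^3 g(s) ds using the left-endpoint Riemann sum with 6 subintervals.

Δs = 0.5.
Sum = 0.5·[0.5 + 0.75 + 1 + 1.25 + 1.5 + 1.75] = 3.375.

3.375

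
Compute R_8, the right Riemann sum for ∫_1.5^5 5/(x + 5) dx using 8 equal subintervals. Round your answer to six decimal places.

Δx = (5 − 1.5)/8 = 0.4375.
Right endpoints: 1.9375, 2.375, 2.8125, 3.25, 3.6875, 4.125, 4.5625, 5.
f(1.9375) = 80/111, f(2.375) = 40/59, f(2.8125) = 0.64, f(3.25) = 20/33, f(3.6875) = 80/139, f(4.125) = 40/73, f(4.5625) = 80/153, f(5) = 0.5.
Sum = Δx · [f(1.9375) + f(2.375) + f(2.8125) + ...].
Sum ≈ 2.096110.

2.096110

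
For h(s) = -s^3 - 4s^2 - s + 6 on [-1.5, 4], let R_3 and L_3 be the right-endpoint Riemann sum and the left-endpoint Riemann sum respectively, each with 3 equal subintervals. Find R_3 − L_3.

R_3 ≈ -267.539352.
L_3 ≈ -33.101852.
R_3 − L_3 = -234.4375.

-234.4375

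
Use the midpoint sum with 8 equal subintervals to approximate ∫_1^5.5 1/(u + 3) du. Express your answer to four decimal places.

0.7531

Δu = (5.5 − 1)/8 = 0.5625.
Midpoints: 1.28125, 1.84375, 2.40625, 2.96875, 3.53125, 4.09375, 4.65625, 5.21875.
f(1.28125) = 32/137, f(1.84375) = 32/155, f(2.40625) = 32/173, f(2.96875) = 32/191, f(3.53125) = 32/209, f(4.09375) = 32/227, f(4.65625) = 32/245, f(5.21875) = 32/263.
Sum = Δu · [f(1.28125) + f(1.84375) + f(2.40625) + ...].
Sum ≈ 0.7531.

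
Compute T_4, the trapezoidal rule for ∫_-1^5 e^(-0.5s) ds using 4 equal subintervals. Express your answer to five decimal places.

3.27879

Δs = (5 − (-1))/4 = 1.5.
f(-1) ≈ 1.64872, f(0.5) ≈ 0.77880, f(2) ≈ 0.36788, f(3.5) ≈ 0.17377, f(5) ≈ 0.08208.
T_4 = (Δs/2)·[f(s_0) + 2f(s_1) + 2f(s_2) + 2f(s_3) + f(s_4)].
Sum ≈ 3.27879.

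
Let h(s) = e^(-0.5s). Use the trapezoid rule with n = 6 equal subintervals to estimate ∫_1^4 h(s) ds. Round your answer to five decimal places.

0.94729

Δs = (4 − 1)/6 = 0.5.
h(1) ≈ 0.60653, h(1.5) ≈ 0.47237, h(2) ≈ 0.36788, h(2.5) ≈ 0.28650, h(3) ≈ 0.22313, h(3.5) ≈ 0.17377, h(4) ≈ 0.13534.
T_6 = (Δs/2)·[h(s_0) + 2h(s_1) + ... + 2h(s_{5}) + h(s_6)].
Sum ≈ 0.94729.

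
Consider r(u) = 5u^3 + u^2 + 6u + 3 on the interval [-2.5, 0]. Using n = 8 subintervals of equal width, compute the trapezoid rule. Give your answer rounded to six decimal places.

-55.592041

Δu = (0 − (-2.5))/8 = 0.3125.
r(-2.5) = -83.875, r(-2.1875) = -236247/4096, r(-1.875) = -19299/512, r(-1.5625) = -94237/4096, r(-1.25) = -12.703125, r(-0.9375) = -24027/4096, r(-0.625) = -809/512, r(-0.3125) = 4383/4096, r(0) = 3.
T_8 = (Δu/2)·[r(u_0) + 2r(u_1) + ... + 2r(u_{7}) + r(u_8)].
Sum ≈ -55.592041.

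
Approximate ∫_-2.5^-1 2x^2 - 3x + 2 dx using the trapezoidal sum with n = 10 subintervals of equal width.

Δx = (-1 − (-2.5))/10 = 0.15.
f(-2.5) = 22, f(-2.35) = 20.095, f(-2.2) = 18.28, f(-2.05) = 16.555, f(-1.9) = 14.92, f(-1.75) = 13.375, f(-1.6) = 11.92, f(-1.45) = 10.555, f(-1.3) = 9.28, f(-1.15) = 8.095, f(-1) = 7.
T_10 = (Δx/2)·[f(x_0) + 2f(x_1) + ... + 2f(x_{9}) + f(x_10)].
Sum = 20.63625.

20.63625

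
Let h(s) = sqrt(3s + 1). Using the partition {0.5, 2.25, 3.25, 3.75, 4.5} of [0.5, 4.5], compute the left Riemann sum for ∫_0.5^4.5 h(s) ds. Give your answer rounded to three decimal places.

9.815

Subinterval widths: 1.75, 1, 0.5, 0.75.
Left endpoints: 0.5, 2.25, 3.25, 3.75.
h(0.5) ≈ 1.581, h(2.25) ≈ 2.784, h(3.25) ≈ 3.279, h(3.75) ≈ 3.500.
Sum = Σ Δs_i · h(s_i).
Sum ≈ 9.815.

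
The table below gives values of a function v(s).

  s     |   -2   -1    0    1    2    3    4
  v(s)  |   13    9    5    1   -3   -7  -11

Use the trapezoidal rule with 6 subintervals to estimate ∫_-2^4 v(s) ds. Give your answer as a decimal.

6

Δs = 1.
T_6 = (1/2)·[13 + 2·9 + 2·5 + 2·1 + 2·(-3) + 2·(-7) + (-11)] = 6.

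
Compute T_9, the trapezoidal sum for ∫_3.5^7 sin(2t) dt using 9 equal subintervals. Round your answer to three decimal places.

Δt = (7 − 3.5)/9 = 7/18.
f(3.5) ≈ 0.657, f(35/9) ≈ 0.997, f(77/18) ≈ 0.764, f(14/3) ≈ 0.091, f(91/18) ≈ -0.634, f(49/9) ≈ -0.994, f(35/6) ≈ -0.783, f(56/9) ≈ -0.122, f(119/18) ≈ 0.610, f(7) ≈ 0.991.
T_9 = (Δt/2)·[f(t_0) + 2f(t_1) + ... + 2f(t_{8}) + f(t_9)].
Sum ≈ 0.293.

0.293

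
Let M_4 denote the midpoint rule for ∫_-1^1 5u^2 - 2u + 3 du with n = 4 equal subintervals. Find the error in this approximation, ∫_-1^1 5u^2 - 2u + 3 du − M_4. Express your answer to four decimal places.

0.2083

Exact integral: ∫_-1^1 f(u) du ≈ 9.333333.
M_4 = 9.125.
Error ≈ 9.333333 − 9.125 ≈ 0.2083.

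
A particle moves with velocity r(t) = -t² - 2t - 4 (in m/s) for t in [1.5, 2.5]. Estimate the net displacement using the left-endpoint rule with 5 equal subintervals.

-11.49

Δt = (2.5 − 1.5)/5 = 0.2.
Left endpoints: 1.5, 1.7, 1.9, 2.1, 2.3.
r(1.5) = -9.25, r(1.7) = -10.29, r(1.9) = -11.41, r(2.1) = -12.61, r(2.3) = -13.89.
Sum = Δt · [r(1.5) + r(1.7) + r(1.9) + r(2.1) + r(2.3)].
Sum = -11.49.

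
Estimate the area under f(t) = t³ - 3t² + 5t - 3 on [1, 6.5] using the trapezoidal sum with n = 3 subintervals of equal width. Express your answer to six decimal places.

284.434028

Δt = (6.5 − 1)/3 = 11/6.
f(1) = 0, f(17/6) = 2123/216, f(14/3) = 1529/27, f(6.5) = 177.375.
T_3 = (Δt/2)·[f(t_0) + 2f(t_1) + 2f(t_2) + f(t_3)].
Sum ≈ 284.434028.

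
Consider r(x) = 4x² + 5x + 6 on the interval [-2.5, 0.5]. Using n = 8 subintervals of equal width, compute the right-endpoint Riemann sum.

22.59375

Δx = (0.5 − (-2.5))/8 = 0.375.
Right endpoints: -2.125, -1.75, -1.375, -1, -0.625, -0.25, 0.125, 0.5.
r(-2.125) = 13.4375, r(-1.75) = 9.5, r(-1.375) = 6.6875, r(-1) = 5, r(-0.625) = 4.4375, r(-0.25) = 5, r(0.125) = 6.6875, r(0.5) = 9.5.
Sum = Δx · [r(-2.125) + r(-1.75) + r(-1.375) + ...].
Sum = 22.59375.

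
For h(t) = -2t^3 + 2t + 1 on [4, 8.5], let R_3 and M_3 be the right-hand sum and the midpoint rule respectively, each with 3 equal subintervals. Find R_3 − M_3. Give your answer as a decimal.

-913.359375

R_3 = -3303.
M_3 = -2389.640625.
R_3 − M_3 = -913.359375.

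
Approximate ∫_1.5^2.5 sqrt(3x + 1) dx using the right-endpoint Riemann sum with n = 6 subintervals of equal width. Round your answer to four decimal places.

Δx = (2.5 − 1.5)/6 = 1/6.
Right endpoints: 5/3, 11/6, 2, 13/6, 7/3, 2.5.
f(5/3) ≈ 2.4495, f(11/6) ≈ 2.5495, f(2) ≈ 2.6458, f(13/6) ≈ 2.7386, f(7/3) ≈ 2.8284, f(2.5) ≈ 2.9155.
Sum = Δx · [f(5/3) + f(11/6) + f(2) + ...].
Sum ≈ 2.6879.

2.6879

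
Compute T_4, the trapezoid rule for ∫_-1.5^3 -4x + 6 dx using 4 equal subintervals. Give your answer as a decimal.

Δx = (3 − (-1.5))/4 = 1.125.
f(-1.5) = 12, f(-0.375) = 7.5, f(0.75) = 3, f(1.875) = -1.5, f(3) = -6.
T_4 = (Δx/2)·[f(x_0) + 2f(x_1) + 2f(x_2) + 2f(x_3) + f(x_4)].
Sum = 13.5.

13.5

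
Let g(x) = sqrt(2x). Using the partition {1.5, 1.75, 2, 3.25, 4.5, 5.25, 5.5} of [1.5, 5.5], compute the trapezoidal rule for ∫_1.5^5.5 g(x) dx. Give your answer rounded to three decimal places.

Subinterval widths: 0.25, 0.25, 1.25, 1.25, 0.75, 0.25.
g(1.5) ≈ 1.732, g(1.75) ≈ 1.871, g(2) ≈ 2.000, g(3.25) ≈ 2.550, g(4.5) ≈ 3.000, g(5.25) ≈ 3.240, g(5.5) ≈ 3.317.
On each subinterval the trapezoid contributes (Δx_i/2)·[g(x_{i-1}) + g(x_i)].
Sum ≈ 10.406.

10.406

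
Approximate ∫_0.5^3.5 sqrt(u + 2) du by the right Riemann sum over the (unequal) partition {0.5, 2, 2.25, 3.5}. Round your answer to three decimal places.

Subinterval widths: 1.5, 0.25, 1.25.
Right endpoints: 2, 2.25, 3.5.
f(2) ≈ 2.000, f(2.25) ≈ 2.062, f(3.5) ≈ 2.345.
Sum = Σ Δu_i · f(u_i).
Sum ≈ 6.447.

6.447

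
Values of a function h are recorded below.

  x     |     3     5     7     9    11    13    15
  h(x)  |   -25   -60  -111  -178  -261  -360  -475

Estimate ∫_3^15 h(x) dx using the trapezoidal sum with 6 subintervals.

Δx = 2.
T_6 = (2/2)·[(-25) + 2·(-60) + 2·(-111) + 2·(-178) + 2·(-261) + 2·(-360) + (-475)] = -2440.

-2440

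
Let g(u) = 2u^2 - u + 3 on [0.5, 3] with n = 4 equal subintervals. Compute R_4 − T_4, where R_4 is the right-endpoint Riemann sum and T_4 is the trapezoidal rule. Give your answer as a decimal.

4.6875

R_4 = 26.0546875.
T_4 = 21.3671875.
R_4 − T_4 = 4.6875.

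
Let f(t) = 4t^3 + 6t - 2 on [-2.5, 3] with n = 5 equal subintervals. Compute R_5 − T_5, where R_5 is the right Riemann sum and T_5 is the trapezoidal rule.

R_5 = 154.44.
T_5 = 42.515.
R_5 − T_5 = 111.925.

111.925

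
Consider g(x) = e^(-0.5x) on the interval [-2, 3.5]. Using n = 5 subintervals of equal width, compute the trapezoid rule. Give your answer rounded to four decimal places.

Δx = (3.5 − (-2))/5 = 1.1.
g(-2) ≈ 2.7183, g(-0.9) ≈ 1.5683, g(0.2) ≈ 0.9048, g(1.3) ≈ 0.5220, g(2.4) ≈ 0.3012, g(3.5) ≈ 0.1738.
T_5 = (Δx/2)·[g(x_0) + 2g(x_1) + ... + 2g(x_{4}) + g(x_5)].
Sum ≈ 5.2167.

5.2167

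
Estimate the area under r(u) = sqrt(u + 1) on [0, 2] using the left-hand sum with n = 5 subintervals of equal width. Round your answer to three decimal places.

Δu = (2 − 0)/5 = 0.4.
Left endpoints: 0, 0.4, 0.8, 1.2, 1.6.
r(0) ≈ 1.000, r(0.4) ≈ 1.183, r(0.8) ≈ 1.342, r(1.2) ≈ 1.483, r(1.6) ≈ 1.612.
Sum = Δu · [r(0) + r(0.4) + r(0.8) + r(1.2) + r(1.6)].
Sum ≈ 2.648.

2.648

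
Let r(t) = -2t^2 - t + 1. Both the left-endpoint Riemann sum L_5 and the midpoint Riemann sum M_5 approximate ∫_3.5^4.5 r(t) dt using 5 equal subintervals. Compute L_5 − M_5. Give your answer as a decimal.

1.68

L_5 = -33.48.
M_5 = -35.16.
L_5 − M_5 = 1.68.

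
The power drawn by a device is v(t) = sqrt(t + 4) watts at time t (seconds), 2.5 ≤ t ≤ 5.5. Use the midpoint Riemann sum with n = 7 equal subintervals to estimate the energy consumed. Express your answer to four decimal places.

Δt = (5.5 − 2.5)/7 = 3/7.
Midpoints: 19/7, 22/7, 25/7, 4, 31/7, 34/7, 37/7.
v(19/7) ≈ 2.5912, v(22/7) ≈ 2.6726, v(25/7) ≈ 2.7516, v(4) ≈ 2.8284, v(31/7) ≈ 2.9032, v(34/7) ≈ 2.9761, v(37/7) ≈ 3.0472.
Sum = Δt · [v(19/7) + v(22/7) + v(25/7) + ...].
Sum ≈ 8.4730.

8.4730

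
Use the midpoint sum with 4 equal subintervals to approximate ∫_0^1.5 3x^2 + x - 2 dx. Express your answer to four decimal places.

1.4473

Δx = (1.5 − 0)/4 = 0.375.
Midpoints: 0.1875, 0.5625, 0.9375, 1.3125.
f(0.1875) = -1.70703125, f(0.5625) = -0.48828125, f(0.9375) = 1.57421875, f(1.3125) = 4.48046875.
Sum = Δx · [f(0.1875) + f(0.5625) + f(0.9375) + f(1.3125)].
Sum ≈ 1.4473.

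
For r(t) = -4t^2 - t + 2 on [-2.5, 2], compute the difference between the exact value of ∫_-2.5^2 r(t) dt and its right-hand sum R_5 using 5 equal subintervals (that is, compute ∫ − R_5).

Exact integral: ∫_-2.5^2 r(t) dt = -21.375.
R_5 = -21.78.
Error = -21.375 − (-21.78) = 0.405.

0.405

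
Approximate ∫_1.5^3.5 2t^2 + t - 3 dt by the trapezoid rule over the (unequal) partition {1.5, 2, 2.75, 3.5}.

25.65625

Subinterval widths: 0.5, 0.75, 0.75.
f(1.5) = 3, f(2) = 7, f(2.75) = 14.875, f(3.5) = 25.
On each subinterval the trapezoid contributes (Δt_i/2)·[f(t_{i-1}) + f(t_i)].
Sum = 25.65625.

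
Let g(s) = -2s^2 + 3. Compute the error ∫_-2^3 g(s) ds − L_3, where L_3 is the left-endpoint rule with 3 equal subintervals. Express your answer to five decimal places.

-3.70370

Exact integral: ∫_-2^3 g(s) ds ≈ -8.3333333.
L_3 ≈ -4.6296296.
Error ≈ -8.3333333 − (-4.6296296) ≈ -3.70370.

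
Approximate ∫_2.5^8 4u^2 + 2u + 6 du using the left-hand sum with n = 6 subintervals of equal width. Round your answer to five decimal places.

644.74769

Δu = (8 − 2.5)/6 = 11/12.
Left endpoints: 2.5, 41/12, 13/3, 5.25, 37/6, 85/12.
f(2.5) = 36, f(41/12) = 2143/36, f(13/3) = 808/9, f(5.25) = 126.75, f(37/6) = 1534/9, f(85/12) = 7951/36.
Sum = Δu · [f(2.5) + f(41/12) + f(13/3) + ...].
Sum ≈ 644.74769.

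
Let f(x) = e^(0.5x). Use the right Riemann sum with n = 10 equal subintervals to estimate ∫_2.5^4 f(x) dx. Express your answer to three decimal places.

8.093

Δx = (4 − 2.5)/10 = 0.15.
Right endpoints: 2.65, 2.8, 2.95, 3.1, 3.25, 3.4, 3.55, 3.7, 3.85, 4.
f(2.65) ≈ 3.762, f(2.8) ≈ 4.055, f(2.95) ≈ 4.371, f(3.1) ≈ 4.711, f(3.25) ≈ 5.078, f(3.4) ≈ 5.474, f(3.55) ≈ 5.900, f(3.7) ≈ 6.360, f(3.85) ≈ 6.855, f(4) ≈ 7.389.
Sum = Δx · [f(2.65) + f(2.8) + f(2.95) + ...].
Sum ≈ 8.093.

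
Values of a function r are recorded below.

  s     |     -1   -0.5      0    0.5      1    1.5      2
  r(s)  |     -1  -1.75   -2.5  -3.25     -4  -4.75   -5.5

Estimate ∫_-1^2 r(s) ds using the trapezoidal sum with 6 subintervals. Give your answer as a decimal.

Δs = 0.5.
T_6 = (0.5/2)·[(-1) + 2·(-1.75) + 2·(-2.5) + 2·(-3.25) + 2·(-4) + 2·(-4.75) + (-5.5)] = -9.75.

-9.75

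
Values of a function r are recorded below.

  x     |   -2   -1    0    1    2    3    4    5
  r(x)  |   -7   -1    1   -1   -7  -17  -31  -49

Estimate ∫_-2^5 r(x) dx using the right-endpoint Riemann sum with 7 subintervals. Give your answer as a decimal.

-105

Δx = 1.
Sum = 1·[(-1) + 1 + (-1) + (-7) + (-17) + (-31) + (-49)] = -105.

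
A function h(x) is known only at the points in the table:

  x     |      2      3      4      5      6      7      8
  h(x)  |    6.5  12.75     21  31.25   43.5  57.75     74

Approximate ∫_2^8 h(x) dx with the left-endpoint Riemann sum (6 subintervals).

172.75

Δx = 1.
Sum = 1·[6.5 + 12.75 + 21 + 31.25 + 43.5 + 57.75] = 172.75.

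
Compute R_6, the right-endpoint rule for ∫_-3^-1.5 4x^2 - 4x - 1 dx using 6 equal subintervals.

Δx = (-1.5 − (-3))/6 = 0.25.
Right endpoints: -2.75, -2.5, -2.25, -2, -1.75, -1.5.
f(-2.75) = 40.25, f(-2.5) = 34, f(-2.25) = 28.25, f(-2) = 23, f(-1.75) = 18.25, f(-1.5) = 14.
Sum = Δx · [f(-2.75) + f(-2.5) + f(-2.25) + ...].
Sum = 39.4375.

39.4375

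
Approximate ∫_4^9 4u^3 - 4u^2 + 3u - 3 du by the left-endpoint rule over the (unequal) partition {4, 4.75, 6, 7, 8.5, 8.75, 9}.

4260.53125

Subinterval widths: 0.75, 1.25, 1, 1.5, 0.25, 0.25.
Left endpoints: 4, 4.75, 6, 7, 8.5, 8.75.
f(4) = 201, f(4.75) = 349.6875, f(6) = 735, f(7) = 1194, f(8.5) = 2190, f(8.75) = 2396.6875.
Sum = Σ Δu_i · f(u_i).
Sum = 4260.53125.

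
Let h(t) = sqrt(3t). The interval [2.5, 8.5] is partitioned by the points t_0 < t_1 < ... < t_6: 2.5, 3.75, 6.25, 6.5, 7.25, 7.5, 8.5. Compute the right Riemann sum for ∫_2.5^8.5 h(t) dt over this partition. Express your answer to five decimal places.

25.85529

Subinterval widths: 1.25, 2.5, 0.25, 0.75, 0.25, 1.
Right endpoints: 3.75, 6.25, 6.5, 7.25, 7.5, 8.5.
h(3.75) ≈ 3.35410, h(6.25) ≈ 4.33013, h(6.5) ≈ 4.41588, h(7.25) ≈ 4.66369, h(7.5) ≈ 4.74342, h(8.5) ≈ 5.04975.
Sum = Σ Δt_i · h(t_i).
Sum ≈ 25.85529.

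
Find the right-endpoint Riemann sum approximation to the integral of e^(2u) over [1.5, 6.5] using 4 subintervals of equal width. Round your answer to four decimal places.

Δu = (6.5 − 1.5)/4 = 1.25.
Right endpoints: 2.75, 4, 5.25, 6.5.
f(2.75) ≈ 244.6919, f(4) ≈ 2980.9580, f(5.25) ≈ 36315.5027, f(6.5) ≈ 442413.3920.
Sum = Δu · [f(2.75) + f(4) + f(5.25) + f(6.5)].
Sum ≈ 602443.1808.

602443.1808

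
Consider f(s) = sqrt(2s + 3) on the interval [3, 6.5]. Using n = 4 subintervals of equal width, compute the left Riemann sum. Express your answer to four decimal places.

Δs = (6.5 − 3)/4 = 0.875.
Left endpoints: 3, 3.875, 4.75, 5.625.
f(3) ≈ 3.0000, f(3.875) ≈ 3.2787, f(4.75) ≈ 3.5355, f(5.625) ≈ 3.7749.
Sum = Δs · [f(3) + f(3.875) + f(4.75) + f(5.625)].
Sum ≈ 11.8905.

11.8905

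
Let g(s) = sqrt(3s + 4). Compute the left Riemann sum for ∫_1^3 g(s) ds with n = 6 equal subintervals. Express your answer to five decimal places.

Δs = (3 − 1)/6 = 1/3.
Left endpoints: 1, 4/3, 5/3, 2, 7/3, 8/3.
g(1) ≈ 2.64575, g(4/3) ≈ 2.82843, g(5/3) ≈ 3.00000, g(2) ≈ 3.16228, g(7/3) ≈ 3.31662, g(8/3) ≈ 3.46410.
Sum = Δs · [g(1) + g(4/3) + g(5/3) + ...].
Sum ≈ 6.13906.

6.13906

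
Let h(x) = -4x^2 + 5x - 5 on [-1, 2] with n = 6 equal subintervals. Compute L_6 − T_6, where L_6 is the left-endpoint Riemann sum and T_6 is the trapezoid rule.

-0.75

L_6 = -20.75.
T_6 = -20.
L_6 − T_6 = -0.75.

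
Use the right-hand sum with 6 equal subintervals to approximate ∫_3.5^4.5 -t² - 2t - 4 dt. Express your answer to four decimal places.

-28.9213

Δt = (4.5 − 3.5)/6 = 1/6.
Right endpoints: 11/3, 23/6, 4, 25/6, 13/3, 4.5.
f(11/3) = -223/9, f(23/6) = -949/36, f(4) = -28, f(25/6) = -1069/36, f(13/3) = -283/9, f(4.5) = -33.25.
Sum = Δt · [f(11/3) + f(23/6) + f(4) + ...].
Sum ≈ -28.9213.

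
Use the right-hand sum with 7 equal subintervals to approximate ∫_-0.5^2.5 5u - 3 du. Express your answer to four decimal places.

Δu = (2.5 − (-0.5))/7 = 3/7.
Right endpoints: -1/14, 5/14, 11/14, 17/14, 23/14, 29/14, 2.5.
f(-1/14) = -47/14, f(5/14) = -17/14, f(11/14) = 13/14, f(17/14) = 43/14, f(23/14) = 73/14, f(29/14) = 103/14, f(2.5) = 9.5.
Sum = Δu · [f(-1/14) + f(5/14) + f(11/14) + ...].
Sum ≈ 9.2143.

9.2143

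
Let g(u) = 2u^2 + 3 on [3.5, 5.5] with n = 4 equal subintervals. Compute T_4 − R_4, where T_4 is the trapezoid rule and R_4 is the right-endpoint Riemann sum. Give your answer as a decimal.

-9

T_4 = 88.5.
R_4 = 97.5.
T_4 − R_4 = -9.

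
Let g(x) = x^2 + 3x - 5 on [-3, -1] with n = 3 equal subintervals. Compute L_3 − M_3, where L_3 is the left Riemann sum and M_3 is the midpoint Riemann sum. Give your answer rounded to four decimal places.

L_3 ≈ -12.518519.
M_3 ≈ -13.407407.
L_3 − M_3 ≈ 0.8889.

0.8889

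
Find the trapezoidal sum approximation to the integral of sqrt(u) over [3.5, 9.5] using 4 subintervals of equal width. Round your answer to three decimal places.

Δu = (9.5 − 3.5)/4 = 1.5.
f(3.5) ≈ 1.871, f(5) ≈ 2.236, f(6.5) ≈ 2.550, f(8) ≈ 2.828, f(9.5) ≈ 3.082.
T_4 = (Δu/2)·[f(u_0) + 2f(u_1) + 2f(u_2) + 2f(u_3) + f(u_4)].
Sum ≈ 15.136.

15.136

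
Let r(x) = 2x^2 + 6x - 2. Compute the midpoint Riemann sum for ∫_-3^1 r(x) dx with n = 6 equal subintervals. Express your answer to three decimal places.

Δx = (1 − (-3))/6 = 2/3.
Midpoints: -8/3, -2, -4/3, -2/3, 0, 2/3.
r(-8/3) = -34/9, r(-2) = -6, r(-4/3) = -58/9, r(-2/3) = -46/9, r(0) = -2, r(2/3) = 26/9.
Sum = Δx · [r(-8/3) + r(-2) + r(-4/3) + ...].
Sum ≈ -13.630.

-13.630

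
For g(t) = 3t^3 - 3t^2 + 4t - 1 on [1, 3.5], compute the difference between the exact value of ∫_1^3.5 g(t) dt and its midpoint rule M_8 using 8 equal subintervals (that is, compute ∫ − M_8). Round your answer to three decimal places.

Exact integral: ∫_1^3.5 g(t) dt = 89.921875.
M_8 ≈ 89.57092.
Error ≈ 89.921875 − 89.57092 ≈ 0.351.

0.351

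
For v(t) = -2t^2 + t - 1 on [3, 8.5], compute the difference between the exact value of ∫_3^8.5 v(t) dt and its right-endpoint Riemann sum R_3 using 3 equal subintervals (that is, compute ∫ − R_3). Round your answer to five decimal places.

117.07870

Exact integral: ∫_3^8.5 v(t) dt ≈ -365.2916667.
R_3 ≈ -482.3703704.
Error ≈ -365.2916667 − (-482.3703704) ≈ 117.07870.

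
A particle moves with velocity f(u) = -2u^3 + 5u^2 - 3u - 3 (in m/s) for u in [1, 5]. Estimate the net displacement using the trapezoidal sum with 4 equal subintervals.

Δu = (5 − 1)/4 = 1.
f(1) = -3, f(2) = -5, f(3) = -21, f(4) = -63, f(5) = -143.
T_4 = (Δu/2)·[f(u_0) + 2f(u_1) + 2f(u_2) + 2f(u_3) + f(u_4)].
Sum = -162.

-162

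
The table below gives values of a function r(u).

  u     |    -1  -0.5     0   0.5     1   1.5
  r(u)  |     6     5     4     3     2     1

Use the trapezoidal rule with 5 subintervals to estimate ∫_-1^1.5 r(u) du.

Δu = 0.5.
T_5 = (0.5/2)·[6 + 2·5 + 2·4 + 2·3 + 2·2 + 1] = 8.75.

8.75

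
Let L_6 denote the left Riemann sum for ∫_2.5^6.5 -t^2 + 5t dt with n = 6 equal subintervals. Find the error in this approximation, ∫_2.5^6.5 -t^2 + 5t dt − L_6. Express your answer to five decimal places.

-5.03704

Exact integral: ∫_2.5^6.5 f(t) dt ≈ 3.6666667.
L_6 ≈ 8.7037037.
Error ≈ 3.6666667 − 8.7037037 ≈ -5.03704.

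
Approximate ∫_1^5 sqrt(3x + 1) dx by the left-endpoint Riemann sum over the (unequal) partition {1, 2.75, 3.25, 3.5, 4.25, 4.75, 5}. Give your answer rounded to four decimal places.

Subinterval widths: 1.75, 0.5, 0.25, 0.75, 0.5, 0.25.
Left endpoints: 1, 2.75, 3.25, 3.5, 4.25, 4.75.
f(1) ≈ 2.0000, f(2.75) ≈ 3.0414, f(3.25) ≈ 3.2787, f(3.5) ≈ 3.3912, f(4.25) ≈ 3.7081, f(4.75) ≈ 3.9051.
Sum = Σ Δx_i · f(x_i).
Sum ≈ 11.2141.

11.2141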